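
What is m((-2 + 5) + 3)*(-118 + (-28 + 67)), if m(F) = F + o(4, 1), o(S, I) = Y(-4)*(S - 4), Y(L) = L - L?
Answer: -474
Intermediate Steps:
Y(L) = 0
o(S, I) = 0 (o(S, I) = 0*(S - 4) = 0*(-4 + S) = 0)
m(F) = F (m(F) = F + 0 = F)
m((-2 + 5) + 3)*(-118 + (-28 + 67)) = ((-2 + 5) + 3)*(-118 + (-28 + 67)) = (3 + 3)*(-118 + 39) = 6*(-79) = -474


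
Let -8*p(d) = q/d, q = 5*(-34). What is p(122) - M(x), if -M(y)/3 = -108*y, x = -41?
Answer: 6482677/488 ≈ 13284.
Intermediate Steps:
q = -170
p(d) = 85/(4*d) (p(d) = -(-85)/(4*d) = 85/(4*d))
M(y) = 324*y (M(y) = -(-324)*y = 324*y)
p(122) - M(x) = (85/4)/122 - 324*(-41) = (85/4)*(1/122) - 1*(-13284) = 85/488 + 13284 = 6482677/488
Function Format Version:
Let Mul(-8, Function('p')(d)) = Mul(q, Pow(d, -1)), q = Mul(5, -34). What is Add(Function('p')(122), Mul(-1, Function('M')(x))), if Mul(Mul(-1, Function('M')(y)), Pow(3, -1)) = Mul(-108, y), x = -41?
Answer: Rational(6482677, 488) ≈ 13284.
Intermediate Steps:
q = -170
Function('p')(d) = Mul(Rational(85, 4), Pow(d, -1)) (Function('p')(d) = Mul(Rational(-1, 8), Mul(-170, Pow(d, -1))) = Mul(Rational(85, 4), Pow(d, -1)))
Function('M')(y) = Mul(324, y) (Function('M')(y) = Mul(-3, Mul(-108, y)) = Mul(324, y))
Add(Function('p')(122), Mul(-1, Function('M')(x))) = Add(Mul(Rational(85, 4), Pow(122, -1)), Mul(-1, Mul(324, -41))) = Add(Mul(Rational(85, 4), Rational(1, 122)), Mul(-1, -13284)) = Add(Rational(85, 488), 13284) = Rational(6482677, 488)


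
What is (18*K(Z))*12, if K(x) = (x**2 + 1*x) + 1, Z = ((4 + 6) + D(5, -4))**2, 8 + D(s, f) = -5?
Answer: 19656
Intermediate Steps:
D(s, f) = -13 (D(s, f) = -8 - 5 = -13)
Z = 9 (Z = ((4 + 6) - 13)**2 = (10 - 13)**2 = (-3)**2 = 9)
K(x) = 1 + x + x**2 (K(x) = (x**2 + x) + 1 = (x + x**2) + 1 = 1 + x + x**2)
(18*K(Z))*12 = (18*(1 + 9 + 9**2))*12 = (18*(1 + 9 + 81))*12 = (18*91)*12 = 1638*12 = 19656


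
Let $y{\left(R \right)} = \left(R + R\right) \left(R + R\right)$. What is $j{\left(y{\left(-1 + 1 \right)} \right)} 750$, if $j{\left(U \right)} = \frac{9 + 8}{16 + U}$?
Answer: $\frac{6375}{8} \approx 796.88$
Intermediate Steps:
$y{\left(R \right)} = 4 R^{2}$ ($y{\left(R \right)} = 2 R 2 R = 4 R^{2}$)
$j{\left(U \right)} = \frac{17}{16 + U}$
$j{\left(y{\left(-1 + 1 \right)} \right)} 750 = \frac{17}{16 + 4 \left(-1 + 1\right)^{2}} \cdot 750 = \frac{17}{16 + 4 \cdot 0^{2}} \cdot 750 = \frac{17}{16 + 4 \cdot 0} \cdot 750 = \frac{17}{16 + 0} \cdot 750 = \frac{17}{16} \cdot 750 = \frac{6375}{8}$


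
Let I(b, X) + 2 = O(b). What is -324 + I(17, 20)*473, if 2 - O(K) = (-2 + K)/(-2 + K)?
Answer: -797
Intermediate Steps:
O(K) = 1 (O(K) = 2 - (-2 + K)/(-2 + K) = 2 - 1*1 = 2 - 1 = 1)
I(b, X) = -1 (I(b, X) = -2 + 1 = -1)
-324 + I(17, 20)*473 = -324 - 1*473 = -324 - 473 = -797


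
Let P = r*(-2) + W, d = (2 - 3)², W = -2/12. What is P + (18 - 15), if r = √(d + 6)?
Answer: 17/6 - 2*√7 ≈ -2.4582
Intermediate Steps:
W = -⅙ (W = -2*1/12 = -⅙ ≈ -0.16667)
d = 1 (d = (-1)² = 1)
r = √7 (r = √(1 + 6) = √7 ≈ 2.6458)
P = -⅙ - 2*√7 (P = √7*(-2) - ⅙ = -2*√7 - ⅙ = -⅙ - 2*√7 ≈ -5.4582)
P + (18 - 15) = (-⅙ - 2*√7) + (18 - 15) = (-⅙ - 2*√7) + 3 = 17/6 - 2*√7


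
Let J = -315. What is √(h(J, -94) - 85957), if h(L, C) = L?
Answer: 16*I*√337 ≈ 293.72*I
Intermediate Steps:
√(h(J, -94) - 85957) = √(-315 - 85957) = √(-86272) = 16*I*√337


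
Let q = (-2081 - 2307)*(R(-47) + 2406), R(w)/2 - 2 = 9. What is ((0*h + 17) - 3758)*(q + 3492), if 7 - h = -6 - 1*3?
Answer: 39843789852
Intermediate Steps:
h = 16 (h = 7 - (-6 - 1*3) = 7 - (-6 - 3) = 7 - 1*(-9) = 7 + 9 = 16)
R(w) = 22 (R(w) = 4 + 2*9 = 4 + 18 = 22)
q = -10654064 (q = (-2081 - 2307)*(22 + 2406) = -4388*2428 = -10654064)
((0*h + 17) - 3758)*(q + 3492) = ((0*16 + 17) - 3758)*(-10654064 + 3492) = ((0 + 17) - 3758)*(-10650572) = (17 - 3758)*(-10650572) = -3741*(-10650572) = 39843789852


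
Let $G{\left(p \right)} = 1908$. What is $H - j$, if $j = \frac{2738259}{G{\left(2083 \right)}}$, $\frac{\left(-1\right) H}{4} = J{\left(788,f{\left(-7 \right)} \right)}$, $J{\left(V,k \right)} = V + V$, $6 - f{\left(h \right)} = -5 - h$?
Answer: $- \frac{1640699}{212} \approx -7739.1$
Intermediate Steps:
$f{\left(h \right)} = 11 + h$ ($f{\left(h \right)} = 6 - \left(-5 - h\right) = 6 + \left(5 + h\right) = 11 + h$)
$J{\left(V,k \right)} = 2 V$
$H = -6304$ ($H = - 4 \cdot 2 \cdot 788 = \left(-4\right) 1576 = -6304$)
$j = \frac{304251}{212}$ ($j = \frac{2738259}{1908} = 2738259 \cdot \frac{1}{1908} = \frac{304251}{212} \approx 1435.1$)
$H - j = -6304 - \frac{304251}{212} = - \frac{1640699}{212}$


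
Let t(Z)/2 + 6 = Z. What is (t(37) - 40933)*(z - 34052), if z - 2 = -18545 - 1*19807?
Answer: 2959142142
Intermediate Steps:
t(Z) = -12 + 2*Z
z = -38350 (z = 2 + (-18545 - 1*19807) = 2 + (-18545 - 19807) = 2 - 38352 = -38350)
(t(37) - 40933)*(z - 34052) = ((-12 + 2*37) - 40933)*(-38350 - 34052) = ((-12 + 74) - 40933)*(-72402) = (62 - 40933)*(-72402) = -40871*(-72402) = 2959142142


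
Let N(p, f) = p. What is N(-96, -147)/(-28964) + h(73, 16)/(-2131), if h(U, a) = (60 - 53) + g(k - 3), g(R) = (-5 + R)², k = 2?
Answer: -260219/15430571 ≈ -0.016864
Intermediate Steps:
h(U, a) = 43 (h(U, a) = (60 - 53) + (-5 + (2 - 3))² = 7 + (-5 - 1)² = 7 + (-6)² = 7 + 36 = 43)
N(-96, -147)/(-28964) + h(73, 16)/(-2131) = -96/(-28964) + 43/(-2131) = -96*(-1/28964) + 43*(-1/2131) = 24/7241 - 43/2131 = -260219/15430571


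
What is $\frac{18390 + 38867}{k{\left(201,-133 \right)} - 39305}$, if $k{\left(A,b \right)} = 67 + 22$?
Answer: $- \frac{57257}{39216} \approx -1.46$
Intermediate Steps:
$k{\left(A,b \right)} = 89$
$\frac{18390 + 38867}{k{\left(201,-133 \right)} - 39305} = \frac{18390 + 38867}{89 - 39305} = \frac{57257}{-39216} = 57257 \left(- \frac{1}{39216}\right) = - \frac{57257}{39216}$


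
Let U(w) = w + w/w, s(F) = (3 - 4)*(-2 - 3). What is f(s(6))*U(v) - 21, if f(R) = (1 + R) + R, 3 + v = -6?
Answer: -109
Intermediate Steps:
v = -9 (v = -3 - 6 = -9)
s(F) = 5 (s(F) = -1*(-5) = 5)
U(w) = 1 + w (U(w) = w + 1 = 1 + w)
f(R) = 1 + 2*R
f(s(6))*U(v) - 21 = (1 + 2*5)*(1 - 9) - 21 = (1 + 10)*(-8) - 21 = 11*(-8) - 21 = -88 - 21 = -109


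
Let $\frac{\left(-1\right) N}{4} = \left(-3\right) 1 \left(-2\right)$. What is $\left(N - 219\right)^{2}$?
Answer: $59049$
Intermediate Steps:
$N = -24$ ($N = - 4 \left(-3\right) 1 \left(-2\right) = - 4 \left(\left(-3\right) \left(-2\right)\right) = \left(-4\right) 6 = -24$)
$\left(N - 219\right)^{2} = \left(-24 - 219\right)^{2} = \left(-243\right)^{2} = 59049$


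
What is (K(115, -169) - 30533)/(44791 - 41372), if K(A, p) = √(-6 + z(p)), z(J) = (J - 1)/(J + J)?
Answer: -30533/3419 + I*√929/44447 ≈ -8.9304 + 0.00068575*I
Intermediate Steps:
z(J) = (-1 + J)/(2*J) (z(J) = (-1 + J)/((2*J)) = (-1 + J)*(1/(2*J)) = (-1 + J)/(2*J))
K(A, p) = √(-6 + (-1 + p)/(2*p))
(K(115, -169) - 30533)/(44791 - 41372) = (√(-22 - 2/(-169))/2 - 30533)/(44791 - 41372) = (√(-22 - 2*(-1/169))/2 - 30533)/3419 = (√(-22 + 2/169)/2 - 30533)*(1/3419) = (√(-3716/169)/2 - 30533)*(1/3419) = ((2*I*√929/13)/2 - 30533)*(1/3419) = (I*√929/13 - 30533)*(1/3419) = (-30533 + I*√929/13)*(1/3419) = -30533/3419 + I*√929/44447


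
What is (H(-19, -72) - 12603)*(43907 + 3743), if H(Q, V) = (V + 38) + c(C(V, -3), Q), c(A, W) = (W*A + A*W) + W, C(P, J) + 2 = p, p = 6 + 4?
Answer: -617544000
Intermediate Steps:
p = 10
C(P, J) = 8 (C(P, J) = -2 + 10 = 8)
c(A, W) = W + 2*A*W (c(A, W) = (A*W + A*W) + W = 2*A*W + W = W + 2*A*W)
H(Q, V) = 38 + V + 17*Q (H(Q, V) = (V + 38) + Q*(1 + 2*8) = (38 + V) + Q*(1 + 16) = (38 + V) + Q*17 = (38 + V) + 17*Q = 38 + V + 17*Q)
(H(-19, -72) - 12603)*(43907 + 3743) = ((38 - 72 + 17*(-19)) - 12603)*(43907 + 3743) = ((38 - 72 - 323) - 12603)*47650 = (-357 - 12603)*47650 = -12960*47650 = -617544000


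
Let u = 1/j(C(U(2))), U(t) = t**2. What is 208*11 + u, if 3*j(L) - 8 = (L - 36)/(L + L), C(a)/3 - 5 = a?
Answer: 107554/47 ≈ 2288.4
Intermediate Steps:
C(a) = 15 + 3*a
j(L) = 8/3 + (-36 + L)/(6*L) (j(L) = 8/3 + ((L - 36)/(L + L))/3 = 8/3 + ((-36 + L)/((2*L)))/3 = 8/3 + ((-36 + L)*(1/(2*L)))/3 = 8/3 + ((-36 + L)/(2*L))/3 = 8/3 + (-36 + L)/(6*L))
u = 18/47 (u = 1/(17/6 - 6/(15 + 3*2**2)) = 1/(17/6 - 6/(15 + 3*4)) = 1/(17/6 - 6/(15 + 12)) = 1/(17/6 - 6/27) = 1/(17/6 - 6*1/27) = 1/(17/6 - 2/9) = 1/(47/18) = 18/47 ≈ 0.38298)
208*11 + u = 208*11 + 18/47 = 2288 + 18/47 = 107554/47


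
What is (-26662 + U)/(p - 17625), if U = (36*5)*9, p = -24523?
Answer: 12521/21074 ≈ 0.59414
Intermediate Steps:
U = 1620 (U = 180*9 = 1620)
(-26662 + U)/(p - 17625) = (-26662 + 1620)/(-24523 - 17625) = -25042/(-42148) = -25042*(-1/42148) = 12521/21074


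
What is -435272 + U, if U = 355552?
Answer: -79720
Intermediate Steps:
-435272 + U = -435272 + 355552 = -79720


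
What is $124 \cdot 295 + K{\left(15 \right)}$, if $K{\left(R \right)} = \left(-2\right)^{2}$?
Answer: $36584$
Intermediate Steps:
$K{\left(R \right)} = 4$
$124 \cdot 295 + K{\left(15 \right)} = 124 \cdot 295 + 4 = 36580 + 4 = 36584$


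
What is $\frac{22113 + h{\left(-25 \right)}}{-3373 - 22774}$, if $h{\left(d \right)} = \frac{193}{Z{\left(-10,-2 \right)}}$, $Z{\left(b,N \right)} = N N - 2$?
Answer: $- \frac{44419}{52294} \approx -0.84941$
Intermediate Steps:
$Z{\left(b,N \right)} = -2 + N^{2}$ ($Z{\left(b,N \right)} = N^{2} - 2 = -2 + N^{2}$)
$h{\left(d \right)} = \frac{193}{2}$ ($h{\left(d \right)} = \frac{193}{-2 + \left(-2\right)^{2}} = \frac{193}{-2 + 4} = \frac{193}{2}$)
$\frac{22113 + h{\left(-25 \right)}}{-3373 - 22774} = \frac{22113 + \frac{193}{2}}{-3373 - 22774} = \frac{44419}{2 \left(-26147\right)} = \frac{44419}{2} \left(- \frac{1}{26147}\right) = - \frac{44419}{52294}$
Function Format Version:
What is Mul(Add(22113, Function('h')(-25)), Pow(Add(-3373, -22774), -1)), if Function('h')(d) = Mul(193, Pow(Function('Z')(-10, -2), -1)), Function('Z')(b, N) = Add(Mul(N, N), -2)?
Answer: Rational(-44419, 52294) ≈ -0.84941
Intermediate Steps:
Function('Z')(b, N) = Add(-2, Pow(N, 2)) (Function('Z')(b, N) = Add(Pow(N, 2), -2) = Add(-2, Pow(N, 2)))
Function('h')(d) = Rational(193, 2) (Function('h')(d) = Mul(193, Pow(Add(-2, Pow(-2, 2)), -1)) = Mul(193, Pow(Add(-2, 4), -1)) = Mul(193, Pow(2, -1)) = Mul(193, Rational(1, 2)) = Rational(193, 2))
Mul(Add(22113, Function('h')(-25)), Pow(Add(-3373, -22774), -1)) = Mul(Add(22113, Rational(193, 2)), Pow(Add(-3373, -22774), -1)) = Mul(Rational(44419, 2), Pow(-26147, -1)) = Mul(Rational(44419, 2), Rational(-1, 26147)) = Rational(-44419, 52294)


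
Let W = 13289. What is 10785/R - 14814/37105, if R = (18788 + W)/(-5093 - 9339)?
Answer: -5775835786278/1190217085 ≈ -4852.8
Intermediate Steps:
R = -32077/14432 (R = (18788 + 13289)/(-5093 - 9339) = 32077/(-14432) = 32077*(-1/14432) = -32077/14432 ≈ -2.2226)
10785/R - 14814/37105 = 10785/(-32077/14432) - 14814/37105 = 10785*(-14432/32077) - 14814*1/37105 = -155649120/32077 - 14814/37105 = -5775835786278/1190217085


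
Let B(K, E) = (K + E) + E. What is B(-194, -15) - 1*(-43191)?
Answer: 42967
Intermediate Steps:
B(K, E) = K + 2*E (B(K, E) = (E + K) + E = K + 2*E)
B(-194, -15) - 1*(-43191) = (-194 + 2*(-15)) - 1*(-43191) = (-194 - 30) + 43191 = -224 + 43191 = 42967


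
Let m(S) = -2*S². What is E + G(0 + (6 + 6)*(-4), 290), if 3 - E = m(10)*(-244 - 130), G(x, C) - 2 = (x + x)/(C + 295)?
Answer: -14585057/195 ≈ -74795.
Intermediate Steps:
G(x, C) = 2 + 2*x/(295 + C) (G(x, C) = 2 + (x + x)/(C + 295) = 2 + (2*x)/(295 + C) = 2 + 2*x/(295 + C))
E = -74797 (E = 3 - (-2*10²)*(-244 - 130) = 3 - (-2*100)*(-374) = 3 - (-200)*(-374) = 3 - 1*74800 = 3 - 74800 = -74797)
E + G(0 + (6 + 6)*(-4), 290) = -74797 + 2*(295 + 290 + (0 + (6 + 6)*(-4)))/(295 + 290) = -74797 + 2*(295 + 290 + (0 + 12*(-4)))/585 = -74797 + 2*(1/585)*(295 + 290 + (0 - 48)) = -74797 + 2*(1/585)*(295 + 290 - 48) = -74797 + 2*(1/585)*537 = -74797 + 358/195 = -14585057/195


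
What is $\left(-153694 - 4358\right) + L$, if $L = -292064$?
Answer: $-450116$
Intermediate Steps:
$\left(-153694 - 4358\right) + L = \left(-153694 - 4358\right) - 292064 = -158052 - 292064 = -450116$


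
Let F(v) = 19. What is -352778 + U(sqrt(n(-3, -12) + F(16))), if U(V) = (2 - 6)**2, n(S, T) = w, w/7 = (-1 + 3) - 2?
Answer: -352762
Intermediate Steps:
w = 0 (w = 7*((-1 + 3) - 2) = 7*(2 - 2) = 7*0 = 0)
n(S, T) = 0
U(V) = 16 (U(V) = (-4)**2 = 16)
-352778 + U(sqrt(n(-3, -12) + F(16))) = -352778 + 16 = -352762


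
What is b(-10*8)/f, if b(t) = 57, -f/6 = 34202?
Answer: -19/68404 ≈ -0.00027776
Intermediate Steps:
f = -205212 (f = -6*34202 = -205212)
b(-10*8)/f = 57/(-205212) = 57*(-1/205212) = -19/68404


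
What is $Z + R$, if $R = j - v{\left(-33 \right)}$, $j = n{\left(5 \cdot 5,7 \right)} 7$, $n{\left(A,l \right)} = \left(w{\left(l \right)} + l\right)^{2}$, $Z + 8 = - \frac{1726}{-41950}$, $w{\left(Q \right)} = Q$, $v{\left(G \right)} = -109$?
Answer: $\frac{30897038}{20975} \approx 1473.0$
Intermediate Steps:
$Z = - \frac{166937}{20975}$ ($Z = -8 - \frac{1726}{-41950} = -8 - - \frac{863}{20975} = -8 + \frac{863}{20975} = - \frac{166937}{20975} \approx -7.9589$)
$n{\left(A,l \right)} = 4 l^{2}$ ($n{\left(A,l \right)} = \left(l + l\right)^{2} = \left(2 l\right)^{2} = 4 l^{2}$)
$j = 1372$ ($j = 4 \cdot 7^{2} \cdot 7 = 4 \cdot 49 \cdot 7 = 196 \cdot 7 = 1372$)
$R = 1481$ ($R = 1372 - -109 = 1372 + 109 = 1481$)
$Z + R = - \frac{166937}{20975} + 1481 = \frac{30897038}{20975}$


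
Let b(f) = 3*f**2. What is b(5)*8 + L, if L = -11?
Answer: 589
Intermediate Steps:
b(5)*8 + L = (3*5**2)*8 - 11 = (3*25)*8 - 11 = 75*8 - 11 = 600 - 11 = 589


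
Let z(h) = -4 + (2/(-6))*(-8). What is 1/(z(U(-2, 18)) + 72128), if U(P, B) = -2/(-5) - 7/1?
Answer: 3/216380 ≈ 1.3864e-5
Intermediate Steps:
U(P, B) = -33/5 (U(P, B) = -2*(-1/5) - 7*1 = 2/5 - 7 = -33/5)
z(h) = -4/3 (z(h) = -4 + (2*(-1/6))*(-8) = -4 - 1/3*(-8) = -4 + 8/3 = -4/3)
1/(z(U(-2, 18)) + 72128) = 1/(-4/3 + 72128) = 1/(216380/3) = 3/216380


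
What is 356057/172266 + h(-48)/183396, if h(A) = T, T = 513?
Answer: 10897967005/5265482556 ≈ 2.0697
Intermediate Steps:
h(A) = 513
356057/172266 + h(-48)/183396 = 356057/172266 + 513/183396 = 356057*(1/172266) + 513*(1/183396) = 356057/172266 + 171/61132 = 10897967005/5265482556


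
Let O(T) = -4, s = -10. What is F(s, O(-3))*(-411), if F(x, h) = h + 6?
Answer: -822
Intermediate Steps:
F(x, h) = 6 + h
F(s, O(-3))*(-411) = (6 - 4)*(-411) = 2*(-411) = -822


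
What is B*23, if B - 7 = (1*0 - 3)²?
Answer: 368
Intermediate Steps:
B = 16 (B = 7 + (1*0 - 3)² = 7 + (0 - 3)² = 7 + (-3)² = 7 + 9 = 16)
B*23 = 16*23 = 368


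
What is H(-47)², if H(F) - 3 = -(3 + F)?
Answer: 2209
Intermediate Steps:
H(F) = -F (H(F) = 3 - (3 + F) = 3 + (-3 - F) = -F)
H(-47)² = (-1*(-47))² = 47² = 2209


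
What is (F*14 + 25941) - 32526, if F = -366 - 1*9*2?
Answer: -11961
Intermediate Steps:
F = -384 (F = -366 - 9*2 = -366 - 1*18 = -366 - 18 = -384)
(F*14 + 25941) - 32526 = (-384*14 + 25941) - 32526 = (-5376 + 25941) - 32526 = 20565 - 32526 = -11961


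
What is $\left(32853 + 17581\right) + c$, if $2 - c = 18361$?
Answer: $32075$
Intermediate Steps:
$c = -18359$ ($c = 2 - 18361 = -18359$)
$\left(32853 + 17581\right) + c = \left(32853 + 17581\right) - 18359 = 50434 - 18359 = 32075$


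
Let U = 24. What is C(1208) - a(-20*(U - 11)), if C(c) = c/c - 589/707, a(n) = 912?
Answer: -644666/707 ≈ -911.83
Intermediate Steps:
C(c) = 118/707 (C(c) = 1 - 589*1/707 = 1 - 589/707 = 118/707)
C(1208) - a(-20*(U - 11)) = 118/707 - 1*912 = 118/707 - 912 = -644666/707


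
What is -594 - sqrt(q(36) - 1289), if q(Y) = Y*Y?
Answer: -594 - sqrt(7) ≈ -596.65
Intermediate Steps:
q(Y) = Y**2
-594 - sqrt(q(36) - 1289) = -594 - sqrt(36**2 - 1289) = -594 - sqrt(1296 - 1289) = -594 - sqrt(7)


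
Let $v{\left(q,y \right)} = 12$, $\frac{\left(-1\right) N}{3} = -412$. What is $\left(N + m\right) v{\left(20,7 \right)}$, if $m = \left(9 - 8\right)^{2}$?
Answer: $14844$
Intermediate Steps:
$N = 1236$ ($N = \left(-3\right) \left(-412\right) = 1236$)
$m = 1$ ($m = 1^{2} = 1$)
$\left(N + m\right) v{\left(20,7 \right)} = \left(1236 + 1\right) 12 = 1237 \cdot 12 = 14844$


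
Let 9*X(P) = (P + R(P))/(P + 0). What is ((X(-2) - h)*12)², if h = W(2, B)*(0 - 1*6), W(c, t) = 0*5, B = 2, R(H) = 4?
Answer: 16/9 ≈ 1.7778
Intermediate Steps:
X(P) = (4 + P)/(9*P) (X(P) = ((P + 4)/(P + 0))/9 = ((4 + P)/P)/9 = (4 + P)/(9*P))
W(c, t) = 0
h = 0 (h = 0*(0 - 1*6) = 0*(0 - 6) = 0*(-6) = 0)
((X(-2) - h)*12)² = (((⅑)*(4 - 2)/(-2) - 1*0)*12)² = (((⅑)*(-½)*2 + 0)*12)² = ((-⅑ + 0)*12)² = (-⅑*12)² = (-4/3)² = 16/9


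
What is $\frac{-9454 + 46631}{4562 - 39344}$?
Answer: $- \frac{37177}{34782} \approx -1.0689$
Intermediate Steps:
$\frac{-9454 + 46631}{4562 - 39344} = \frac{37177}{-34782} = 37177 \left(- \frac{1}{34782}\right) = - \frac{37177}{34782}$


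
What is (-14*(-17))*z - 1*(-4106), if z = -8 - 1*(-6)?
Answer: 3630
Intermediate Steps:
z = -2 (z = -8 + 6 = -2)
(-14*(-17))*z - 1*(-4106) = -14*(-17)*(-2) - 1*(-4106) = 238*(-2) + 4106 = -476 + 4106 = 3630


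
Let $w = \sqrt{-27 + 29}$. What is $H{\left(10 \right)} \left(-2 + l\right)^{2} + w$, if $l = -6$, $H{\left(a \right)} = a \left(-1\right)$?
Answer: $-640 + \sqrt{2} \approx -638.59$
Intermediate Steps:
$H{\left(a \right)} = - a$
$w = \sqrt{2} \approx 1.4142$
$H{\left(10 \right)} \left(-2 + l\right)^{2} + w = \left(-1\right) 10 \left(-2 - 6\right)^{2} + \sqrt{2} = - 10 \left(-8\right)^{2} + \sqrt{2} = \left(-10\right) 64 + \sqrt{2} = -640 + \sqrt{2}$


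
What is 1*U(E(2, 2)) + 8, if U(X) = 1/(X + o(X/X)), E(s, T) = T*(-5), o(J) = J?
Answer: 71/9 ≈ 7.8889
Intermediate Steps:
E(s, T) = -5*T
U(X) = 1/(1 + X) (U(X) = 1/(X + X/X) = 1/(X + 1) = 1/(1 + X))
1*U(E(2, 2)) + 8 = 1/(1 - 5*2) + 8 = 1/(1 - 10) + 8 = 1/(-9) + 8 = 1*(-⅑) + 8 = -⅑ + 8 = 71/9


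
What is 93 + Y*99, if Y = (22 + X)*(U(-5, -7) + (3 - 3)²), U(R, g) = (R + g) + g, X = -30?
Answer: 15141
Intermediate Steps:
U(R, g) = R + 2*g
Y = 152 (Y = (22 - 30)*((-5 + 2*(-7)) + (3 - 3)²) = -8*((-5 - 14) + 0²) = -8*(-19 + 0) = -8*(-19) = 152)
93 + Y*99 = 93 + 152*99 = 93 + 15048 = 15141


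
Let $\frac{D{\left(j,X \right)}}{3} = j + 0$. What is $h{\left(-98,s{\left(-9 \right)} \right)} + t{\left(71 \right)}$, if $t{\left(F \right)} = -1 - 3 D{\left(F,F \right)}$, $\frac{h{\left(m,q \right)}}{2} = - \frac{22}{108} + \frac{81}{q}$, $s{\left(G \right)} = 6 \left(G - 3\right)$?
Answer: $- \frac{69407}{108} \approx -642.66$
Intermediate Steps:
$s{\left(G \right)} = -18 + 6 G$ ($s{\left(G \right)} = 6 \left(-3 + G\right) = -18 + 6 G$)
$D{\left(j,X \right)} = 3 j$ ($D{\left(j,X \right)} = 3 \left(j + 0\right) = 3 j$)
$h{\left(m,q \right)} = - \frac{11}{27} + \frac{162}{q}$ ($h{\left(m,q \right)} = 2 \left(- \frac{22}{108} + \frac{81}{q}\right) = 2 \left(\left(-22\right) \frac{1}{108} + \frac{81}{q}\right) = 2 \left(- \frac{11}{54} + \frac{81}{q}\right) = - \frac{11}{27} + \frac{162}{q}$)
$t{\left(F \right)} = -1 - 9 F$ ($t{\left(F \right)} = -1 - 3 \cdot 3 F = -1 - 9 F$)
$h{\left(-98,s{\left(-9 \right)} \right)} + t{\left(71 \right)} = \left(- \frac{11}{27} + \frac{162}{-18 + 6 \left(-9\right)}\right) - 640 = \left(- \frac{11}{27} + \frac{162}{-18 - 54}\right) - 640 = \left(- \frac{11}{27} + \frac{162}{-72}\right) - 640 = \left(- \frac{11}{27} + 162 \left(- \frac{1}{72}\right)\right) - 640 = \left(- \frac{11}{27} - \frac{9}{4}\right) - 640 = - \frac{287}{108} - 640 = - \frac{69407}{108}$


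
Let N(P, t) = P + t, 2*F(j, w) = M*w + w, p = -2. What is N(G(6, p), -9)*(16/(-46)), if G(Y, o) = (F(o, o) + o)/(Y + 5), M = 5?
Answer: 856/253 ≈ 3.3834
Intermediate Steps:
F(j, w) = 3*w (F(j, w) = (5*w + w)/2 = (6*w)/2 = 3*w)
G(Y, o) = 4*o/(5 + Y) (G(Y, o) = (3*o + o)/(Y + 5) = (4*o)/(5 + Y) = 4*o/(5 + Y))
N(G(6, p), -9)*(16/(-46)) = (4*(-2)/(5 + 6) - 9)*(16/(-46)) = (4*(-2)/11 - 9)*(16*(-1/46)) = (4*(-2)*(1/11) - 9)*(-8/23) = (-8/11 - 9)*(-8/23) = -107/11*(-8/23) = 856/253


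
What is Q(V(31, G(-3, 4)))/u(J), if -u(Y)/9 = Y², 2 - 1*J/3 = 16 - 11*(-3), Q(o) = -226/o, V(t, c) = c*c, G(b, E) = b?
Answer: 226/1610361 ≈ 0.00014034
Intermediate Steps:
V(t, c) = c²
J = -141 (J = 6 - 3*(16 - 11*(-3)) = 6 - 3*(16 + 33) = 6 - 3*49 = 6 - 147 = -141)
u(Y) = -9*Y²
Q(V(31, G(-3, 4)))/u(J) = (-226/((-3)²))/((-9*(-141)²)) = (-226/9)/((-9*19881)) = -226*⅑/(-178929) = -226/9*(-1/178929) = 226/1610361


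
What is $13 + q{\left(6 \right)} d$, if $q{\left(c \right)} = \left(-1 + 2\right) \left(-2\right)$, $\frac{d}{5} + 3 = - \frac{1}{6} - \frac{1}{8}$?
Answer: $\frac{551}{12} \approx 45.917$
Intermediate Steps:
$d = - \frac{395}{24}$ ($d = -15 + 5 \left(- \frac{1}{6} - \frac{1}{8}\right) = -15 + 5 \left(- \frac{7}{24}\right) = -15 - \frac{35}{24} = - \frac{395}{24} \approx -16.458$)
$q{\left(c \right)} = -2$ ($q{\left(c \right)} = 1 \left(-2\right) = -2$)
$13 + q{\left(6 \right)} d = 13 - - \frac{395}{12} = 13 + \frac{395}{12} = \frac{551}{12}$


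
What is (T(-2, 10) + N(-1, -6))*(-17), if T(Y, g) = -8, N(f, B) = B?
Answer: 238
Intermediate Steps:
(T(-2, 10) + N(-1, -6))*(-17) = (-8 - 6)*(-17) = -14*(-17) = 238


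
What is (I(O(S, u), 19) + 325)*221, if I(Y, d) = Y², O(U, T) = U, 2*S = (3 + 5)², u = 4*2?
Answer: 298129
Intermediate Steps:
u = 8
S = 32 (S = (3 + 5)²/2 = (½)*8² = (½)*64 = 32)
(I(O(S, u), 19) + 325)*221 = (32² + 325)*221 = (1024 + 325)*221 = 1349*221 = 298129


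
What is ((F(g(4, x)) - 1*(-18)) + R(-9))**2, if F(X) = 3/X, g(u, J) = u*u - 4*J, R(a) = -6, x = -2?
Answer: 9409/64 ≈ 147.02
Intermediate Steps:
g(u, J) = u**2 - 4*J
((F(g(4, x)) - 1*(-18)) + R(-9))**2 = ((3/(4**2 - 4*(-2)) - 1*(-18)) - 6)**2 = ((3/(16 + 8) + 18) - 6)**2 = ((3/24 + 18) - 6)**2 = ((3*(1/24) + 18) - 6)**2 = ((1/8 + 18) - 6)**2 = (145/8 - 6)**2 = (97/8)**2 = 9409/64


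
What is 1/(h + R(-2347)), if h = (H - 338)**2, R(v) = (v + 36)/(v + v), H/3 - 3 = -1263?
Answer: 4694/79600497567 ≈ 5.8969e-8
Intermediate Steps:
H = -3780 (H = 9 + 3*(-1263) = 9 - 3789 = -3780)
R(v) = (36 + v)/(2*v) (R(v) = (36 + v)/((2*v)) = (36 + v)*(1/(2*v)) = (36 + v)/(2*v))
h = 16957924 (h = (-3780 - 338)**2 = (-4118)**2 = 16957924)
1/(h + R(-2347)) = 1/(16957924 + (1/2)*(36 - 2347)/(-2347)) = 1/(16957924 + (1/2)*(-1/2347)*(-2311)) = 1/(16957924 + 2311/4694) = 1/(79600497567/4694) = 4694/79600497567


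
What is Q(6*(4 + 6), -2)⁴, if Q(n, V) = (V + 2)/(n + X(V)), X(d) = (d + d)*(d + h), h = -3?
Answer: 0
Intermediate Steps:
X(d) = 2*d*(-3 + d) (X(d) = (d + d)*(d - 3) = (2*d)*(-3 + d) = 2*d*(-3 + d))
Q(n, V) = (2 + V)/(n + 2*V*(-3 + V)) (Q(n, V) = (V + 2)/(n + 2*V*(-3 + V)) = (2 + V)/(n + 2*V*(-3 + V)))
Q(6*(4 + 6), -2)⁴ = ((2 - 2)/(6*(4 + 6) + 2*(-2)*(-3 - 2)))⁴ = (0/(6*10 + 2*(-2)*(-5)))⁴ = (0/(60 + 20))⁴ = (0/80)⁴ = ((1/80)*0)⁴ = 0⁴ = 0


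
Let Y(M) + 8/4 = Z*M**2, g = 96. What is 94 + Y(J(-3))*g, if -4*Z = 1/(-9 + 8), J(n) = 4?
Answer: 286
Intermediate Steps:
Z = 1/4 (Z = -1/(4*(-9 + 8)) = -1/4/(-1) = -1/4*(-1) = 1/4 ≈ 0.25000)
Y(M) = -2 + M**2/4
94 + Y(J(-3))*g = 94 + (-2 + (1/4)*4**2)*96 = 94 + (-2 + (1/4)*16)*96 = 94 + (-2 + 4)*96 = 94 + 2*96 = 94 + 192 = 286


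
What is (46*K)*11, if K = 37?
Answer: 18722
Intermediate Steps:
(46*K)*11 = (46*37)*11 = 1702*11 = 18722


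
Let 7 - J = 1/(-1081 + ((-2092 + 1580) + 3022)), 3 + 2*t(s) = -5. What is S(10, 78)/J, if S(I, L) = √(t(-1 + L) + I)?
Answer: 1429*√6/10002 ≈ 0.34996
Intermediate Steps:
t(s) = -4 (t(s) = -3/2 + (½)*(-5) = -3/2 - 5/2 = -4)
S(I, L) = √(-4 + I)
J = 10002/1429 (J = 7 - 1/(-1081 + ((-2092 + 1580) + 3022)) = 7 - 1/(-1081 + (-512 + 3022)) = 7 - 1/(-1081 + 2510) = 7 - 1/1429 = 10002/1429 ≈ 6.9993)
S(10, 78)/J = √(-4 + 10)/(10002/1429) = √6*(1429/10002) = 1429*√6/10002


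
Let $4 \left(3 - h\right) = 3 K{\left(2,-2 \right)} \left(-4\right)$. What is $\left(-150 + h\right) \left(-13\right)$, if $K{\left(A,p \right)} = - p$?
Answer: $1833$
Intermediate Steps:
$h = 9$ ($h = 3 - \frac{3 \left(\left(-1\right) \left(-2\right)\right) \left(-4\right)}{4} = 3 - \frac{3 \cdot 2 \left(-4\right)}{4} = 3 - \frac{6 \left(-4\right)}{4} = 3 - -6 = 3 + 6 = 9$)
$\left(-150 + h\right) \left(-13\right) = \left(-150 + 9\right) \left(-13\right) = \left(-141\right) \left(-13\right) = 1833$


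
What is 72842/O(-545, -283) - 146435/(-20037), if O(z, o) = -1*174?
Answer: -79669748/193691 ≈ -411.32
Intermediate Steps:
O(z, o) = -174
72842/O(-545, -283) - 146435/(-20037) = 72842/(-174) - 146435/(-20037) = 72842*(-1/174) - 146435*(-1/20037) = -36421/87 + 146435/20037 = -79669748/193691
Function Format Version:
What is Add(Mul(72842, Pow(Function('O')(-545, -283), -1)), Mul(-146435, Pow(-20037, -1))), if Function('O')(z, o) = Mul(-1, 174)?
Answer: Rational(-79669748, 193691) ≈ -411.32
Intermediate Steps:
Function('O')(z, o) = -174
Add(Mul(72842, Pow(Function('O')(-545, -283), -1)), Mul(-146435, Pow(-20037, -1))) = Add(Mul(72842, Pow(-174, -1)), Mul(-146435, Pow(-20037, -1))) = Add(Mul(72842, Rational(-1, 174)), Mul(-146435, Rational(-1, 20037))) = Add(Rational(-36421, 87), Rational(146435, 20037)) = Rational(-79669748, 193691)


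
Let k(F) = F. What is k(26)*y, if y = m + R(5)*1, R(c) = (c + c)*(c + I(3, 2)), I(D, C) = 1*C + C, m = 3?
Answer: 2418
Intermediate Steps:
I(D, C) = 2*C (I(D, C) = C + C = 2*C)
R(c) = 2*c*(4 + c) (R(c) = (c + c)*(c + 2*2) = (2*c)*(c + 4) = (2*c)*(4 + c) = 2*c*(4 + c))
y = 93 (y = 3 + (2*5*(4 + 5))*1 = 3 + (2*5*9)*1 = 3 + 90*1 = 3 + 90 = 93)
k(26)*y = 26*93 = 2418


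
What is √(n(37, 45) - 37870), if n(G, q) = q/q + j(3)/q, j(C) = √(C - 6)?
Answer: √(-8520525 + 5*I*√3)/15 ≈ 9.8895e-5 + 194.6*I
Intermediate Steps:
j(C) = √(-6 + C)
n(G, q) = 1 + I*√3/q (n(G, q) = q/q + √(-6 + 3)/q = 1 + √(-3)/q = 1 + (I*√3)/q = 1 + I*√3/q)
√(n(37, 45) - 37870) = √((45 + I*√3)/45 - 37870) = √((1 + I*√3/45) - 37870) = √(-37869 + I*√3/45)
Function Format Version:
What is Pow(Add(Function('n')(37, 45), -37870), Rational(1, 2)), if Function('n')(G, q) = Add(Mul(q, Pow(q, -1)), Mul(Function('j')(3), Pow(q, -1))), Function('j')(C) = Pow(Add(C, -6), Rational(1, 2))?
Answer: Mul(Rational(1, 15), Pow(Add(-8520525, Mul(5, I, Pow(3, Rational(1, 2)))), Rational(1, 2))) ≈ Add(9.8895e-5, Mul(194.60, I))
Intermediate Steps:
Function('j')(C) = Pow(Add(-6, C), Rational(1, 2))
Function('n')(G, q) = Add(1, Mul(I, Pow(3, Rational(1, 2)), Pow(q, -1))) (Function('n')(G, q) = Add(Mul(q, Pow(q, -1)), Mul(Pow(Add(-6, 3), Rational(1, 2)), Pow(q, -1))) = Add(1, Mul(Pow(-3, Rational(1, 2)), Pow(q, -1))) = Add(1, Mul(Mul(I, Pow(3, Rational(1, 2))), Pow(q, -1))) = Add(1, Mul(I, Pow(3, Rational(1, 2)), Pow(q, -1))))
Pow(Add(Function('n')(37, 45), -37870), Rational(1, 2)) = Pow(Add(Mul(Pow(45, -1), Add(45, Mul(I, Pow(3, Rational(1, 2))))), -37870), Rational(1, 2)) = Pow(Add(Mul(Rational(1, 45), Add(45, Mul(I, Pow(3, Rational(1, 2))))), -37870), Rational(1, 2)) = Pow(Add(Add(1, Mul(Rational(1, 45), I, Pow(3, Rational(1, 2)))), -37870), Rational(1, 2)) = Pow(Add(-37869, Mul(Rational(1, 45), I, Pow(3, Rational(1, 2)))), Rational(1, 2))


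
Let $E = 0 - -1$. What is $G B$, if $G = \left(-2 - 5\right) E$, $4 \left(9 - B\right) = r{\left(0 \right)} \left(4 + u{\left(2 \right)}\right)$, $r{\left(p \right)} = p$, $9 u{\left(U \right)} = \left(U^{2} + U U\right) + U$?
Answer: $-63$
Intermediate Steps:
$E = 1$ ($E = 0 + 1 = 1$)
$u{\left(U \right)} = \frac{U}{9} + \frac{2 U^{2}}{9}$ ($u{\left(U \right)} = \frac{\left(U^{2} + U U\right) + U}{9} = \frac{\left(U^{2} + U^{2}\right) + U}{9} = \frac{2 U^{2} + U}{9} = \frac{U + 2 U^{2}}{9} = \frac{U}{9} + \frac{2 U^{2}}{9}$)
$B = 9$ ($B = 9 - \frac{0 \left(4 + \frac{1}{9} \cdot 2 \left(1 + 2 \cdot 2\right)\right)}{4} = 9 - \frac{0 \left(4 + \frac{1}{9} \cdot 2 \left(1 + 4\right)\right)}{4} = 9 - \frac{0 \left(4 + \frac{1}{9} \cdot 2 \cdot 5\right)}{4} = 9 - \frac{0 \left(4 + \frac{10}{9}\right)}{4} = 9 - \frac{0 \cdot \frac{46}{9}}{4} = 9 - 0 = 9 + 0 = 9$)
$G = -7$ ($G = \left(-2 - 5\right) 1 = \left(-7\right) 1 = -7$)
$G B = \left(-7\right) 9 = -63$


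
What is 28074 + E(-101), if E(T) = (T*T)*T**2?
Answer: 104088475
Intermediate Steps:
E(T) = T**4 (E(T) = T**2*T**2 = T**4)
28074 + E(-101) = 28074 + (-101)**4 = 28074 + 104060401 = 104088475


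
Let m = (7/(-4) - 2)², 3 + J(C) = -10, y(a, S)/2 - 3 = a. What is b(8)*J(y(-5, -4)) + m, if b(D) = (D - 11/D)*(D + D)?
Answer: -21823/16 ≈ -1363.9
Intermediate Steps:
y(a, S) = 6 + 2*a
J(C) = -13 (J(C) = -3 - 10 = -13)
b(D) = 2*D*(D - 11/D) (b(D) = (D - 11/D)*(2*D) = 2*D*(D - 11/D))
m = 225/16 (m = (7*(-¼) - 2)² = (-7/4 - 2)² = (-15/4)² = 225/16 ≈ 14.063)
b(8)*J(y(-5, -4)) + m = (-22 + 2*8²)*(-13) + 225/16 = (-22 + 2*64)*(-13) + 225/16 = (-22 + 128)*(-13) + 225/16 = 106*(-13) + 225/16 = -1378 + 225/16 = -21823/16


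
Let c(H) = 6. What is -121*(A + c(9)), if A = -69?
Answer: 7623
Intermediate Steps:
-121*(A + c(9)) = -121*(-69 + 6) = -121*(-63) = 7623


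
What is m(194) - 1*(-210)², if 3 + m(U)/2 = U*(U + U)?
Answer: 106438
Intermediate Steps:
m(U) = -6 + 4*U² (m(U) = -6 + 2*(U*(U + U)) = -6 + 2*(U*(2*U)) = -6 + 2*(2*U²) = -6 + 4*U²)
m(194) - 1*(-210)² = (-6 + 4*194²) - 1*(-210)² = (-6 + 4*37636) - 1*44100 = (-6 + 150544) - 44100 = 150538 - 44100 = 106438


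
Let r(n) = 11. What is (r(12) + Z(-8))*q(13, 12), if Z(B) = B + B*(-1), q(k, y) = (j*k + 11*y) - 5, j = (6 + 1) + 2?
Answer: 2684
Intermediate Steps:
j = 9 (j = 7 + 2 = 9)
q(k, y) = -5 + 9*k + 11*y (q(k, y) = (9*k + 11*y) - 5 = -5 + 9*k + 11*y)
Z(B) = 0 (Z(B) = B - B = 0)
(r(12) + Z(-8))*q(13, 12) = (11 + 0)*(-5 + 9*13 + 11*12) = 11*(-5 + 117 + 132) = 11*244 = 2684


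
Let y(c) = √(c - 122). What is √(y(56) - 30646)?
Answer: √(-30646 + I*√66) ≈ 0.023 + 175.06*I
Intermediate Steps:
y(c) = √(-122 + c)
√(y(56) - 30646) = √(√(-122 + 56) - 30646) = √(√(-66) - 30646) = √(I*√66 - 30646) = √(-30646 + I*√66)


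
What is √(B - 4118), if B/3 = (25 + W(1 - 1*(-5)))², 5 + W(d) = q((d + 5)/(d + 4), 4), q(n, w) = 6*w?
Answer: 13*√10 ≈ 41.110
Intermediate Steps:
W(d) = 19 (W(d) = -5 + 6*4 = -5 + 24 = 19)
B = 5808 (B = 3*(25 + 19)² = 3*44² = 3*1936 = 5808)
√(B - 4118) = √(5808 - 4118) = √1690 = 13*√10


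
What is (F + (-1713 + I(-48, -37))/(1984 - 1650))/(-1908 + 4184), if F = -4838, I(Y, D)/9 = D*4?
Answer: -1618937/760184 ≈ -2.1297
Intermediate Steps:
I(Y, D) = 36*D (I(Y, D) = 9*(D*4) = 9*(4*D) = 36*D)
(F + (-1713 + I(-48, -37))/(1984 - 1650))/(-1908 + 4184) = (-4838 + (-1713 + 36*(-37))/(1984 - 1650))/(-1908 + 4184) = (-4838 + (-1713 - 1332)/334)/2276 = (-4838 - 3045*1/334)*(1/2276) = (-4838 - 3045/334)*(1/2276) = -1618937/334*1/2276 = -1618937/760184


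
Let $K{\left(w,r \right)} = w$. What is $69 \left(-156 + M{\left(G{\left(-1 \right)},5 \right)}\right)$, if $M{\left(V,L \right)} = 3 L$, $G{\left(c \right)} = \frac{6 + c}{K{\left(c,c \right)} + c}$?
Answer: $-9729$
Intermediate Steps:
$G{\left(c \right)} = \frac{6 + c}{2 c}$ ($G{\left(c \right)} = \frac{6 + c}{c + c} = \frac{6 + c}{2 c}$)
$69 \left(-156 + M{\left(G{\left(-1 \right)},5 \right)}\right) = 69 \left(-156 + 3 \cdot 5\right) = 69 \left(-156 + 15\right) = 69 \left(-141\right) = -9729$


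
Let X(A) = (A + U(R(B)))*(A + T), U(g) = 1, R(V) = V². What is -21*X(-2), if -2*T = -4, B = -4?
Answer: 0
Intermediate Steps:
T = 2 (T = -½*(-4) = 2)
X(A) = (1 + A)*(2 + A) (X(A) = (A + 1)*(A + 2) = (1 + A)*(2 + A))
-21*X(-2) = -21*(2 + (-2)² + 3*(-2)) = -21*(2 + 4 - 6) = -21*0 = 0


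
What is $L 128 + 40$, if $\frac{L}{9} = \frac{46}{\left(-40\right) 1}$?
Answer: $- \frac{6424}{5} \approx -1284.8$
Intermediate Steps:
$L = - \frac{207}{20}$ ($L = 9 \frac{46}{\left(-40\right) 1} = 9 \frac{46}{-40} = 9 \cdot 46 \left(- \frac{1}{40}\right) = 9 \left(- \frac{23}{20}\right) = - \frac{207}{20} \approx -10.35$)
$L 128 + 40 = \left(- \frac{207}{20}\right) 128 + 40 = - \frac{6624}{5} + 40 = - \frac{6424}{5}$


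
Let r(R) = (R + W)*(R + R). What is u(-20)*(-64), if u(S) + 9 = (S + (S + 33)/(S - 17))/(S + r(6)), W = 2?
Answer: 416976/703 ≈ 593.14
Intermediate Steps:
r(R) = 2*R*(2 + R) (r(R) = (R + 2)*(R + R) = (2 + R)*(2*R) = 2*R*(2 + R))
u(S) = -9 + (S + (33 + S)/(-17 + S))/(96 + S) (u(S) = -9 + (S + (S + 33)/(S - 17))/(S + 2*6*(2 + 6)) = -9 + (S + (33 + S)/(-17 + S))/(S + 2*6*8) = -9 + (S + (33 + S)/(-17 + S))/(S + 96) = -9 + (S + (33 + S)/(-17 + S))/(96 + S))
u(-20)*(-64) = ((14721 - 727*(-20) - 8*(-20)**2)/(-1632 + (-20)**2 + 79*(-20)))*(-64) = ((14721 + 14540 - 8*400)/(-1632 + 400 - 1580))*(-64) = ((14721 + 14540 - 3200)/(-2812))*(-64) = -1/2812*26061*(-64) = -26061/2812*(-64) = 416976/703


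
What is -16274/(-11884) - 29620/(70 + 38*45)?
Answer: -8075909/528838 ≈ -15.271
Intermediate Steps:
-16274/(-11884) - 29620/(70 + 38*45) = -16274*(-1/11884) - 29620/(70 + 1710) = 8137/5942 - 29620/1780 = 8137/5942 - 29620*1/1780 = 8137/5942 - 1481/89 = -8075909/528838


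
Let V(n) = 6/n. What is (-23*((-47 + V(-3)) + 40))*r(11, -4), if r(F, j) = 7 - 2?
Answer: 1035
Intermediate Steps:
r(F, j) = 5
(-23*((-47 + V(-3)) + 40))*r(11, -4) = -23*((-47 + 6/(-3)) + 40)*5 = -23*((-47 + 6*(-⅓)) + 40)*5 = -23*((-47 - 2) + 40)*5 = -23*(-49 + 40)*5 = -23*(-9)*5 = 207*5 = 1035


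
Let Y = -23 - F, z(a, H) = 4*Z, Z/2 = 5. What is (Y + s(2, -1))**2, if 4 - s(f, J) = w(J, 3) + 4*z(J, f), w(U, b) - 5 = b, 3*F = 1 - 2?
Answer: 313600/9 ≈ 34844.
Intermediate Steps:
Z = 10 (Z = 2*5 = 10)
z(a, H) = 40 (z(a, H) = 4*10 = 40)
F = -1/3 (F = (1 - 2)/3 = (1/3)*(-1) = -1/3 ≈ -0.33333)
w(U, b) = 5 + b
s(f, J) = -164 (s(f, J) = 4 - ((5 + 3) + 4*40) = 4 - (8 + 160) = 4 - 1*168 = 4 - 168 = -164)
Y = -68/3 (Y = -23 - 1*(-1/3) = -23 + 1/3 = -68/3 ≈ -22.667)
(Y + s(2, -1))**2 = (-68/3 - 164)**2 = (-560/3)**2 = 313600/9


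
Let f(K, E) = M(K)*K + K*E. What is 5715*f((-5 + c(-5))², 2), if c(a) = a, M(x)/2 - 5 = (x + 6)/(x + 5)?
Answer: 56083200/7 ≈ 8.0119e+6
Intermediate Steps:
M(x) = 10 + 2*(6 + x)/(5 + x) (M(x) = 10 + 2*((x + 6)/(x + 5)) = 10 + 2*((6 + x)/(5 + x)) = 10 + 2*(6 + x)/(5 + x))
f(K, E) = E*K + 2*K*(31 + 6*K)/(5 + K) (f(K, E) = (2*(31 + 6*K)/(5 + K))*K + K*E = 2*K*(31 + 6*K)/(5 + K) + E*K = E*K + 2*K*(31 + 6*K)/(5 + K))
5715*f((-5 + c(-5))², 2) = 5715*((-5 - 5)²*(62 + 12*(-5 - 5)² + 2*(5 + (-5 - 5)²))/(5 + (-5 - 5)²)) = 5715*((-10)²*(62 + 12*(-10)² + 2*(5 + (-10)²))/(5 + (-10)²)) = 5715*(100*(62 + 12*100 + 2*(5 + 100))/(5 + 100)) = 5715*(100*(62 + 1200 + 2*105)/105) = 5715*(100*(1/105)*(62 + 1200 + 210)) = 5715*(100*(1/105)*1472) = 5715*(29440/21) = 56083200/7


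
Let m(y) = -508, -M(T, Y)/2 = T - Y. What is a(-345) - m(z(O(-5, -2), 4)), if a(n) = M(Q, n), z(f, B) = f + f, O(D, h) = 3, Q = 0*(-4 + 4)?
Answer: -182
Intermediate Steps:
Q = 0 (Q = 0*0 = 0)
z(f, B) = 2*f
M(T, Y) = -2*T + 2*Y (M(T, Y) = -2*(T - Y) = -2*T + 2*Y)
a(n) = 2*n (a(n) = -2*0 + 2*n = 0 + 2*n = 2*n)
a(-345) - m(z(O(-5, -2), 4)) = 2*(-345) - 1*(-508) = -690 + 508 = -182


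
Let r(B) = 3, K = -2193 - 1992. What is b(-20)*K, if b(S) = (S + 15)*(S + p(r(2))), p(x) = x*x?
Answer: -230175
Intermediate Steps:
K = -4185
p(x) = x²
b(S) = (9 + S)*(15 + S) (b(S) = (S + 15)*(S + 3²) = (15 + S)*(S + 9) = (15 + S)*(9 + S) = (9 + S)*(15 + S))
b(-20)*K = (135 + (-20)² + 24*(-20))*(-4185) = (135 + 400 - 480)*(-4185) = 55*(-4185) = -230175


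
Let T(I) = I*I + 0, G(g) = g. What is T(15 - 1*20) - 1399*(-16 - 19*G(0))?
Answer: 22409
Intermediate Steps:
T(I) = I² (T(I) = I² + 0 = I²)
T(15 - 1*20) - 1399*(-16 - 19*G(0)) = (15 - 1*20)² - 1399*(-16 - 19*0) = (15 - 20)² - 1399*(-16 + 0) = (-5)² - 1399*(-16) = 25 + 22384 = 22409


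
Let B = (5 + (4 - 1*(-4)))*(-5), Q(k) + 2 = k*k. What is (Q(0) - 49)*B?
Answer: 3315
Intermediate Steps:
Q(k) = -2 + k² (Q(k) = -2 + k*k = -2 + k²)
B = -65 (B = (5 + (4 + 4))*(-5) = (5 + 8)*(-5) = 13*(-5) = -65)
(Q(0) - 49)*B = ((-2 + 0²) - 49)*(-65) = ((-2 + 0) - 49)*(-65) = (-2 - 49)*(-65) = -51*(-65) = 3315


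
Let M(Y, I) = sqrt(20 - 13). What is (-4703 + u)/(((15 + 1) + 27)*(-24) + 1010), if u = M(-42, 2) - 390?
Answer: 463/2 - sqrt(7)/22 ≈ 231.38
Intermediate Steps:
M(Y, I) = sqrt(7)
u = -390 + sqrt(7) (u = sqrt(7) - 390 = -390 + sqrt(7) ≈ -387.35)
(-4703 + u)/(((15 + 1) + 27)*(-24) + 1010) = (-4703 + (-390 + sqrt(7)))/(((15 + 1) + 27)*(-24) + 1010) = (-5093 + sqrt(7))/((16 + 27)*(-24) + 1010) = (-5093 + sqrt(7))/(43*(-24) + 1010) = (-5093 + sqrt(7))/(-1032 + 1010) = (-5093 + sqrt(7))/(-22) = (-5093 + sqrt(7))*(-1/22) = 463/2 - sqrt(7)/22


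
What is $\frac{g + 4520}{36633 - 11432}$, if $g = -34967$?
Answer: $- \frac{30447}{25201} \approx -1.2082$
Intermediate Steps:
$\frac{g + 4520}{36633 - 11432} = \frac{-34967 + 4520}{36633 - 11432} = - \frac{30447}{25201}$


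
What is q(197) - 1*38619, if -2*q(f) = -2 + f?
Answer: -77433/2 ≈ -38717.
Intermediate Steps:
q(f) = 1 - f/2 (q(f) = -(-2 + f)/2 = 1 - f/2)
q(197) - 1*38619 = (1 - ½*197) - 1*38619 = (1 - 197/2) - 38619 = -195/2 - 38619 = -77433/2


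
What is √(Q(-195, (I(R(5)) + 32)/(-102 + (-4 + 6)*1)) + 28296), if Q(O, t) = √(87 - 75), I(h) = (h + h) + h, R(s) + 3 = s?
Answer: √(28296 + 2*√3) ≈ 168.22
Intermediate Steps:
R(s) = -3 + s
I(h) = 3*h (I(h) = 2*h + h = 3*h)
Q(O, t) = 2*√3 (Q(O, t) = √12 = 2*√3)
√(Q(-195, (I(R(5)) + 32)/(-102 + (-4 + 6)*1)) + 28296) = √(2*√3 + 28296) = √(28296 + 2*√3)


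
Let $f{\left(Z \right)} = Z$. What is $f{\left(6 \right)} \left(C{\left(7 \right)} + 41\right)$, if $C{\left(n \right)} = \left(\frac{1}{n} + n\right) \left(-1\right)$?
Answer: $\frac{1422}{7} \approx 203.14$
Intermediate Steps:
$C{\left(n \right)} = - n - \frac{1}{n}$ ($C{\left(n \right)} = \left(n + \frac{1}{n}\right) \left(-1\right) = - n - \frac{1}{n}$)
$f{\left(6 \right)} \left(C{\left(7 \right)} + 41\right) = 6 \left(\left(\left(-1\right) 7 - \frac{1}{7}\right) + 41\right) = 6 \left(\left(-7 - \frac{1}{7}\right) + 41\right) = 6 \left(- \frac{50}{7} + 41\right) = 6 \cdot \frac{237}{7} = \frac{1422}{7}$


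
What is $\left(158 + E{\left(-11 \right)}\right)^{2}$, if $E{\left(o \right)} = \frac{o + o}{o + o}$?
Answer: $25281$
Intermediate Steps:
$E{\left(o \right)} = 1$ ($E{\left(o \right)} = \frac{2 o}{2 o} = 2 o \frac{1}{2 o} = 1$)
$\left(158 + E{\left(-11 \right)}\right)^{2} = \left(158 + 1\right)^{2} = 159^{2} = 25281$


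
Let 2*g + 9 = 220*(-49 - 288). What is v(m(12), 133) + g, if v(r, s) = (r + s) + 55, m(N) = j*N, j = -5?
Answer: -73893/2 ≈ -36947.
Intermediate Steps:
m(N) = -5*N
g = -74149/2 (g = -9/2 + (220*(-49 - 288))/2 = -9/2 + (220*(-337))/2 = -9/2 + (½)*(-74140) = -9/2 - 37070 = -74149/2 ≈ -37075.)
v(r, s) = 55 + r + s
v(m(12), 133) + g = (55 - 5*12 + 133) - 74149/2 = (55 - 60 + 133) - 74149/2 = 128 - 74149/2 = -73893/2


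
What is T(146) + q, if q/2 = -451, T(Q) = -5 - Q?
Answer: -1053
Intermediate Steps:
q = -902 (q = 2*(-451) = -902)
T(146) + q = (-5 - 1*146) - 902 = (-5 - 146) - 902 = -151 - 902 = -1053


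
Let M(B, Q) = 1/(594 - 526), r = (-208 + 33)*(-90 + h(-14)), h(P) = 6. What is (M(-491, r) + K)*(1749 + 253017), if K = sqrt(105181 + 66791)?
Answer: 127383/34 + 1528596*sqrt(4777) ≈ 1.0565e+8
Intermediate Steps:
K = 6*sqrt(4777) (K = sqrt(171972) = 6*sqrt(4777) ≈ 414.70)
r = 14700 (r = (-208 + 33)*(-90 + 6) = -175*(-84) = 14700)
M(B, Q) = 1/68
(M(-491, r) + K)*(1749 + 253017) = (1/68 + 6*sqrt(4777))*(1749 + 253017) = (1/68 + 6*sqrt(4777))*254766 = 127383/34 + 1528596*sqrt(4777)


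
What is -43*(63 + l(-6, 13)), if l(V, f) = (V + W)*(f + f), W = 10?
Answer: -7181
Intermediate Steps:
l(V, f) = 2*f*(10 + V) (l(V, f) = (V + 10)*(f + f) = (10 + V)*(2*f) = 2*f*(10 + V))
-43*(63 + l(-6, 13)) = -43*(63 + 2*13*(10 - 6)) = -43*(63 + 2*13*4) = -43*(63 + 104) = -43*167 = -7181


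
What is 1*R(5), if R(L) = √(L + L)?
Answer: √10 ≈ 3.1623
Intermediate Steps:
R(L) = √2*√L (R(L) = √(2*L) = √2*√L)
1*R(5) = 1*(√2*√5) = 1*√10 = √10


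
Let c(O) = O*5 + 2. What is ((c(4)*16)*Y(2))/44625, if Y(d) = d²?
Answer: 1408/44625 ≈ 0.031552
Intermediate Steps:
c(O) = 2 + 5*O (c(O) = 5*O + 2 = 2 + 5*O)
((c(4)*16)*Y(2))/44625 = (((2 + 5*4)*16)*2²)/44625 = (((2 + 20)*16)*4)*(1/44625) = ((22*16)*4)*(1/44625) = (352*4)*(1/44625) = 1408*(1/44625) = 1408/44625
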